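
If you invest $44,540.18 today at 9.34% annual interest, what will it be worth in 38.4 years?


Future value formula: FV = PV × (1 + r)^t
FV = $44,540.18 × (1 + 0.0934)^38.4
FV = $44,540.18 × 30.84013503
FV = $1,373,625.17

FV = PV × (1 + r)^t = $1,373,625.17


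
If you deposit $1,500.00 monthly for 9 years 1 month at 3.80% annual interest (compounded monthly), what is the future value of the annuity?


Future value of an ordinary annuity: FV = PMT × ((1 + r)^n − 1) / r
Monthly rate r = 0.038/12 ≈ 0.00316667, n = 109
FV = $1,500.00 × ((1 + 0.038/12)^109 − 1) / (0.038/12)
FV = $1,500.00 × 129.933254
FV = $194,899.88

FV = PMT × ((1+r)^n - 1)/r = $194,899.88


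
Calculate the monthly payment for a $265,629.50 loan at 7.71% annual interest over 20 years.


Loan payment formula: PMT = PV × r / (1 − (1 + r)^(−n))
Monthly rate r = 0.0771/12 = 0.006425, n = 240 months
Denominator: 1 − (1 + 0.0771/12)^(−240) = 0.784989
PMT = $265,629.50 × (0.0771/12) / 0.784989
PMT = $2,174.13 per month

PMT = PV × r / (1-(1+r)^(-n)) = $2,174.13/month


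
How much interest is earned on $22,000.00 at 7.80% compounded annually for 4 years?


Compound interest earned = final amount − principal.
A = P(1 + r/n)^(nt) = $22,000.00 × (1 + 0.078/1)^(1 × 4) = $29,709.66
Interest = A − P = $29,709.66 − $22,000.00 = $7,709.66

Interest = A - P = $7,709.66


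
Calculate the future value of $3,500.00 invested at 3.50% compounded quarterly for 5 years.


Compound interest formula: A = P(1 + r/n)^(nt)
A = $3,500.00 × (1 + 0.035/4)^(4 × 5)
Growth factor: (1 + 0.035/4)^20 = 1.190340
A = $3,500.00 × 1.190340
A = $4,166.19

A = P(1 + r/n)^(nt) = $4,166.19


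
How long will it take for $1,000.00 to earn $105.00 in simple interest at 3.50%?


Rearrange the simple interest formula for t:
I = P × r × t  ⇒  t = I / (P × r)
t = $105.00 / ($1,000.00 × 0.035)
t = 3

t = I/(P×r) = 3 years


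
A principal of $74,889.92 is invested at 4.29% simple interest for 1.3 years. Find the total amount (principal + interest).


Total amount formula: A = P(1 + rt) = P + P·r·t
Interest: I = P × r × t = $74,889.92 × 0.0429 × 1.3 = $4,176.61
A = P + I = $74,889.92 + $4,176.61 = $79,066.53

A = P + I = P(1 + rt) = $79,066.53


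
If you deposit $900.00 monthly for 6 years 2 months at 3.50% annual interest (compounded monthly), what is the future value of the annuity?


Future value of an ordinary annuity: FV = PMT × ((1 + r)^n − 1) / r
Monthly rate r = 0.035/12 ≈ 0.00291667, n = 74
FV = $900.00 × ((1 + 0.035/12)^74 − 1) / (0.035/12)
FV = $900.00 × 82.459126
FV = $74,213.21

FV = PMT × ((1+r)^n - 1)/r = $74,213.21


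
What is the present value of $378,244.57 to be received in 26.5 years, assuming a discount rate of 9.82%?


Present value formula: PV = FV / (1 + r)^t
PV = $378,244.57 / (1 + 0.0982)^26.5
PV = $378,244.57 / 11.969008
PV = $31,602.00

PV = FV / (1 + r)^t = $31,602.00


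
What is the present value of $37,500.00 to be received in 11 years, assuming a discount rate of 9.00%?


Present value formula: PV = FV / (1 + r)^t
PV = $37,500.00 / (1 + 0.09)^11
PV = $37,500.00 / 2.580426
PV = $14,532.48

PV = FV / (1 + r)^t = $14,532.48


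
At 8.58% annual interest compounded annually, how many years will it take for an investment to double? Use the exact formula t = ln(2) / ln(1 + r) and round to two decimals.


Doubling condition: (1 + r)^t = 2
Take ln of both sides: t × ln(1 + r) = ln(2)
t = ln(2) / ln(1 + r)
t = 0.693147 / 0.082317
t = 8.42

t = ln(2) / ln(1 + r) = 8.42 years


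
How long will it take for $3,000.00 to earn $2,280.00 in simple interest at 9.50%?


Rearrange the simple interest formula for t:
I = P × r × t  ⇒  t = I / (P × r)
t = $2,280.00 / ($3,000.00 × 0.095)
t = 8

t = I/(P×r) = 8 years


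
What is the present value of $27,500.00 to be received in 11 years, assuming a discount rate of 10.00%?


Present value formula: PV = FV / (1 + r)^t
PV = $27,500.00 / (1 + 0.1)^11
PV = $27,500.00 / 2.853117
PV = $9,638.58

PV = FV / (1 + r)^t = $9,638.58


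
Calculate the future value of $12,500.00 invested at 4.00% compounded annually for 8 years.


Compound interest formula: A = P(1 + r/n)^(nt)
A = $12,500.00 × (1 + 0.04/1)^(1 × 8)
Growth factor: (1 + 0.04/1)^8 = 1.368569
A = $12,500.00 × 1.368569
A = $17,107.11

A = P(1 + r/n)^(nt) = $17,107.11


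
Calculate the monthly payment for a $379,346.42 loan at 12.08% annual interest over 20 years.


Loan payment formula: PMT = PV × r / (1 − (1 + r)^(−n))
Monthly rate r = 0.1208/12 ≈ 0.01006667, n = 240 months
Denominator: 1 − (1 + 0.1208/12)^(−240) = 0.909637
PMT = $379,346.42 × (0.1208/12) / 0.909637
PMT = $4,198.11 per month

PMT = PV × r / (1-(1+r)^(-n)) = $4,198.11/month


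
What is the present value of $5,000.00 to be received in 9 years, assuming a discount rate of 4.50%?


Present value formula: PV = FV / (1 + r)^t
PV = $5,000.00 / (1 + 0.045)^9
PV = $5,000.00 / 1.486095
PV = $3,364.52

PV = FV / (1 + r)^t = $3,364.52


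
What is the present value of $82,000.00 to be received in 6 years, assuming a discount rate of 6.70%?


Present value formula: PV = FV / (1 + r)^t
PV = $82,000.00 / (1 + 0.067)^6
PV = $82,000.00 / 1.4756607
PV = $55,568.33

PV = FV / (1 + r)^t = $55,568.33


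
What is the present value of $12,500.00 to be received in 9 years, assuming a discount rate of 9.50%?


Present value formula: PV = FV / (1 + r)^t
PV = $12,500.00 / (1 + 0.095)^9
PV = $12,500.00 / 2.263222
PV = $5,523.10

PV = FV / (1 + r)^t = $5,523.10


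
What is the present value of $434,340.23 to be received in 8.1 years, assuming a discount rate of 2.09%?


Present value formula: PV = FV / (1 + r)^t
PV = $434,340.23 / (1 + 0.0209)^8.1
PV = $434,340.23 / 1.18239872
PV = $367,338.21

PV = FV / (1 + r)^t = $367,338.21


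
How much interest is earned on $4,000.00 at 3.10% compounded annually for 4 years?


Compound interest earned = final amount − principal.
A = P(1 + r/n)^(nt) = $4,000.00 × (1 + 0.031/1)^(1 × 4) = $4,519.54
Interest = A − P = $4,519.54 − $4,000.00 = $519.54

Interest = A - P = $519.54


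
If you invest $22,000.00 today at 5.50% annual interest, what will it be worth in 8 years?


Future value formula: FV = PV × (1 + r)^t
FV = $22,000.00 × (1 + 0.055)^8
FV = $22,000.00 × 1.5346865
FV = $33,763.10

FV = PV × (1 + r)^t = $33,763.10


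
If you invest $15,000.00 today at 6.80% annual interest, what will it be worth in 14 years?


Future value formula: FV = PV × (1 + r)^t
FV = $15,000.00 × (1 + 0.068)^14
FV = $15,000.00 × 2.511872
FV = $37,678.08

FV = PV × (1 + r)^t = $37,678.08


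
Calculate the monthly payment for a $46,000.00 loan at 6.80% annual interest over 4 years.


Loan payment formula: PMT = PV × r / (1 − (1 + r)^(−n))
Monthly rate r = 0.068/12 ≈ 0.00566667, n = 48 months
Denominator: 1 − (1 + 0.068/12)^(−48) = 0.237561
PMT = $46,000.00 × (0.068/12) / 0.237561
PMT = $1,097.26 per month

PMT = PV × r / (1-(1+r)^(-n)) = $1,097.26/month


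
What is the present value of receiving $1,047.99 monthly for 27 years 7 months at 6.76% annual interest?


Present value of an ordinary annuity: PV = PMT × (1 − (1 + r)^(−n)) / r
Monthly rate r = 0.0676/12 ≈ 0.00563333, n = 331
PV = $1,047.99 × (1 − (1 + 0.0676/12)^(−331)) / (0.0676/12)
PV = $1,047.99 × 149.864038
PV = $157,056.01

PV = PMT × (1-(1+r)^(-n))/r = $157,056.01


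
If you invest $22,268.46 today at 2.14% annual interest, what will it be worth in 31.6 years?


Future value formula: FV = PV × (1 + r)^t
FV = $22,268.46 × (1 + 0.0214)^31.6
FV = $22,268.46 × 1.9524907
FV = $43,478.96

FV = PV × (1 + r)^t = $43,478.96


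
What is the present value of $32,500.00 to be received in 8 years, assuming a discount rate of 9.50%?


Present value formula: PV = FV / (1 + r)^t
PV = $32,500.00 / (1 + 0.095)^8
PV = $32,500.00 / 2.066869
PV = $15,724.27

PV = FV / (1 + r)^t = $15,724.27


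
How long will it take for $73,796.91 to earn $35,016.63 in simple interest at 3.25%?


Rearrange the simple interest formula for t:
I = P × r × t  ⇒  t = I / (P × r)
t = $35,016.63 / ($73,796.91 × 0.0325)
t = 14.6

t = I/(P×r) = 14.6 years


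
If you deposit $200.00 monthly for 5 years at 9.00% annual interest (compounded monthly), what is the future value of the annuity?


Future value of an ordinary annuity: FV = PMT × ((1 + r)^n − 1) / r
Monthly rate r = 0.09/12 = 0.0075, n = 60
FV = $200.00 × ((1 + 0.09/12)^60 − 1) / (0.09/12)
FV = $200.00 × 75.424137
FV = $15,084.83

FV = PMT × ((1+r)^n - 1)/r = $15,084.83


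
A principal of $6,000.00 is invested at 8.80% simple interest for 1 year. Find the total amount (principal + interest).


Total amount formula: A = P(1 + rt) = P + P·r·t
Interest: I = P × r × t = $6,000.00 × 0.088 × 1 = $528.00
A = P + I = $6,000.00 + $528.00 = $6,528.00

A = P + I = P(1 + rt) = $6,528.00


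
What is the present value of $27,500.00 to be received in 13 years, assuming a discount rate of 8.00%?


Present value formula: PV = FV / (1 + r)^t
PV = $27,500.00 / (1 + 0.08)^13
PV = $27,500.00 / 2.719624
PV = $10,111.69

PV = FV / (1 + r)^t = $10,111.69


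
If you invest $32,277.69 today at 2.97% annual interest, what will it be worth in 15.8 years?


Future value formula: FV = PV × (1 + r)^t
FV = $32,277.69 × (1 + 0.0297)^15.8
FV = $32,277.69 × 1.58792235
FV = $51,254.47

FV = PV × (1 + r)^t = $51,254.47


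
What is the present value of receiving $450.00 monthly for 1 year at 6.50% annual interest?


Present value of an ordinary annuity: PV = PMT × (1 − (1 + r)^(−n)) / r
Monthly rate r = 0.065/12 ≈ 0.00541667, n = 12
PV = $450.00 × (1 − (1 + 0.065/12)^(−12)) / (0.065/12)
PV = $450.00 × 11.5879666
PV = $5,214.58

PV = PMT × (1-(1+r)^(-n))/r = $5,214.58


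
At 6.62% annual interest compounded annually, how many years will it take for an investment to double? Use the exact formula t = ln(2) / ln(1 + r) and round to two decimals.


Doubling condition: (1 + r)^t = 2
Take ln of both sides: t × ln(1 + r) = ln(2)
t = ln(2) / ln(1 + r)
t = 0.693147 / 0.064101
t = 10.81

t = ln(2) / ln(1 + r) = 10.81 years


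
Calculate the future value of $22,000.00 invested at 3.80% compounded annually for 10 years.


Compound interest formula: A = P(1 + r/n)^(nt)
A = $22,000.00 × (1 + 0.038/1)^(1 × 10)
Growth factor: (1 + 0.038/1)^10 = 1.452023
A = $22,000.00 × 1.452023
A = $31,944.51

A = P(1 + r/n)^(nt) = $31,944.51


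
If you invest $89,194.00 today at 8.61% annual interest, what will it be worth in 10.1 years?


Future value formula: FV = PV × (1 + r)^t
FV = $89,194.00 × (1 + 0.0861)^10.1
FV = $89,194.00 × 2.3029532
FV = $205,409.61

FV = PV × (1 + r)^t = $205,409.61


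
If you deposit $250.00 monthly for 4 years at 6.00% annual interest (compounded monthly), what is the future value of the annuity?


Future value of an ordinary annuity: FV = PMT × ((1 + r)^n − 1) / r
Monthly rate r = 0.06/12 = 0.005, n = 48
FV = $250.00 × ((1 + 0.06/12)^48 − 1) / (0.06/12)
FV = $250.00 × 54.097832
FV = $13,524.46

FV = PMT × ((1+r)^n - 1)/r = $13,524.46


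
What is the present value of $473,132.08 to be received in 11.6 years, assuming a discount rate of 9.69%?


Present value formula: PV = FV / (1 + r)^t
PV = $473,132.08 / (1 + 0.0969)^11.6
PV = $473,132.08 / 2.9237324
PV = $161,824.69

PV = FV / (1 + r)^t = $161,824.69


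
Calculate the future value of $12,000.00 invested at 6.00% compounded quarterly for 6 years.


Compound interest formula: A = P(1 + r/n)^(nt)
A = $12,000.00 × (1 + 0.06/4)^(4 × 6)
Growth factor: (1 + 0.06/4)^24 = 1.4295028
A = $12,000.00 × 1.4295028
A = $17,154.03

A = P(1 + r/n)^(nt) = $17,154.03


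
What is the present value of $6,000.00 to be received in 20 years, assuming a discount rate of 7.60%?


Present value formula: PV = FV / (1 + r)^t
PV = $6,000.00 / (1 + 0.076)^20
PV = $6,000.00 / 4.327583
PV = $1,386.46

PV = FV / (1 + r)^t = $1,386.46


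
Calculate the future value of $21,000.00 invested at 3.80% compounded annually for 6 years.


Compound interest formula: A = P(1 + r/n)^(nt)
A = $21,000.00 × (1 + 0.038/1)^(1 × 6)
Growth factor: (1 + 0.038/1)^6 = 1.250789
A = $21,000.00 × 1.250789
A = $26,266.57

A = P(1 + r/n)^(nt) = $26,266.57


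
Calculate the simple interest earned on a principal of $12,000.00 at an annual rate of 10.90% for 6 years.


Simple interest formula: I = P × r × t
I = $12,000.00 × 0.109 × 6
I = $7,848.00

I = P × r × t = $7,848.00


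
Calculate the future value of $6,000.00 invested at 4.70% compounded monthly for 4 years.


Compound interest formula: A = P(1 + r/n)^(nt)
A = $6,000.00 × (1 + 0.047/12)^(12 × 4)
Growth factor: (1 + 0.047/12)^48 = 1.206390
A = $6,000.00 × 1.206390
A = $7,238.34

A = P(1 + r/n)^(nt) = $7,238.34


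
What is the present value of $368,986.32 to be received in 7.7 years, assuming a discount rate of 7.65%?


Present value formula: PV = FV / (1 + r)^t
PV = $368,986.32 / (1 + 0.0765)^7.7
PV = $368,986.32 / 1.7640385
PV = $209,171.35

PV = FV / (1 + r)^t = $209,171.35


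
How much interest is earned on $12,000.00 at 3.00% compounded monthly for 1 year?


Compound interest earned = final amount − principal.
A = P(1 + r/n)^(nt) = $12,000.00 × (1 + 0.03/12)^(12 × 1) = $12,364.99
Interest = A − P = $12,364.99 − $12,000.00 = $364.99

Interest = A - P = $364.99


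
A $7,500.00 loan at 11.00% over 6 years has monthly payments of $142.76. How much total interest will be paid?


Total paid over the life of the loan = PMT × n.
Total paid = $142.76 × 72 = $10,278.72
Total interest = total paid − principal = $10,278.72 − $7,500.00 = $2,778.72

Total interest = (PMT × n) - PV = $2,778.72


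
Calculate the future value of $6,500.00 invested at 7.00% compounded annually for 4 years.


Compound interest formula: A = P(1 + r/n)^(nt)
A = $6,500.00 × (1 + 0.07/1)^(1 × 4)
Growth factor: (1 + 0.07/1)^4 = 1.310796
A = $6,500.00 × 1.310796
A = $8,520.17

A = P(1 + r/n)^(nt) = $8,520.17


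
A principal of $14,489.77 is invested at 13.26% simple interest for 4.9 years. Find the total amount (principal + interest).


Total amount formula: A = P(1 + rt) = P + P·r·t
Interest: I = P × r × t = $14,489.77 × 0.1326 × 4.9 = $9,414.58
A = P + I = $14,489.77 + $9,414.58 = $23,904.35

A = P + I = P(1 + rt) = $23,904.35


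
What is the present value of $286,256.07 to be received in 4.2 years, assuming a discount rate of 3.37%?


Present value formula: PV = FV / (1 + r)^t
PV = $286,256.07 / (1 + 0.0337)^4.2
PV = $286,256.07 / 1.14936235
PV = $249,056.42

PV = FV / (1 + r)^t = $249,056.42


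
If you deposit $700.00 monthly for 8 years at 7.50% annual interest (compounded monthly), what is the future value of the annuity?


Future value of an ordinary annuity: FV = PMT × ((1 + r)^n − 1) / r
Monthly rate r = 0.075/12 = 0.00625, n = 96
FV = $700.00 × ((1 + 0.075/12)^96 − 1) / (0.075/12)
FV = $700.00 × 130.995147
FV = $91,696.60

FV = PMT × ((1+r)^n - 1)/r = $91,696.60


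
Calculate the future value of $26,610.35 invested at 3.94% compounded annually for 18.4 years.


Compound interest formula: A = P(1 + r/n)^(nt)
A = $26,610.35 × (1 + 0.0394/1)^(1 × 18.4)
Growth factor: (1 + 0.0394/1)^18.4 = 2.036113
A = $26,610.35 × 2.036113
A = $54,181.68

A = P(1 + r/n)^(nt) = $54,181.68


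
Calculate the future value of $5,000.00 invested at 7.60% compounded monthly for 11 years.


Compound interest formula: A = P(1 + r/n)^(nt)
A = $5,000.00 × (1 + 0.076/12)^(12 × 11)
Growth factor: (1 + 0.076/12)^132 = 2.301046
A = $5,000.00 × 2.301046
A = $11,505.23

A = P(1 + r/n)^(nt) = $11,505.23


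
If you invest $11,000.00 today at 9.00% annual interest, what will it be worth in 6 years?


Future value formula: FV = PV × (1 + r)^t
FV = $11,000.00 × (1 + 0.09)^6
FV = $11,000.00 × 1.677100
FV = $18,448.10

FV = PV × (1 + r)^t = $18,448.10


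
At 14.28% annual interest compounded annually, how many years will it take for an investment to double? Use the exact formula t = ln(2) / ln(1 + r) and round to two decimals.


Doubling condition: (1 + r)^t = 2
Take ln of both sides: t × ln(1 + r) = ln(2)
t = ln(2) / ln(1 + r)
t = 0.693147 / 0.133481
t = 5.19

t = ln(2) / ln(1 + r) = 5.19 years


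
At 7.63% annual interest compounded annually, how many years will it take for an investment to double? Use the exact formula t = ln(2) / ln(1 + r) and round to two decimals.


Doubling condition: (1 + r)^t = 2
Take ln of both sides: t × ln(1 + r) = ln(2)
t = ln(2) / ln(1 + r)
t = 0.693147 / 0.073529
t = 9.43

t = ln(2) / ln(1 + r) = 9.43 years


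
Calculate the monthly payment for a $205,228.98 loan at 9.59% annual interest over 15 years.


Loan payment formula: PMT = PV × r / (1 − (1 + r)^(−n))
Monthly rate r = 0.0959/12 ≈ 0.00799167, n = 180 months
Denominator: 1 − (1 + 0.0959/12)^(−180) = 0.761356
PMT = $205,228.98 × (0.0959/12) / 0.761356
PMT = $2,154.21 per month

PMT = PV × r / (1-(1+r)^(-n)) = $2,154.21/month


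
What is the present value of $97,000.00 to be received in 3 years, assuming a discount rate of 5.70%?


Present value formula: PV = FV / (1 + r)^t
PV = $97,000.00 / (1 + 0.057)^3
PV = $97,000.00 / 1.1809322
PV = $82,138.50

PV = FV / (1 + r)^t = $82,138.50


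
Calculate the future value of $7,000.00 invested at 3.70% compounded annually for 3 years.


Compound interest formula: A = P(1 + r/n)^(nt)
A = $7,000.00 × (1 + 0.037/1)^(1 × 3)
Growth factor: (1 + 0.037/1)^3 = 1.1151577
A = $7,000.00 × 1.1151577
A = $7,806.10

A = P(1 + r/n)^(nt) = $7,806.10


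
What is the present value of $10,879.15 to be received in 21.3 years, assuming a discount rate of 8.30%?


Present value formula: PV = FV / (1 + r)^t
PV = $10,879.15 / (1 + 0.083)^21.3
PV = $10,879.15 / 5.464949
PV = $1,990.71

PV = FV / (1 + r)^t = $1,990.71


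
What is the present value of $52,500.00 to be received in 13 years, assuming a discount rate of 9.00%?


Present value formula: PV = FV / (1 + r)^t
PV = $52,500.00 / (1 + 0.09)^13
PV = $52,500.00 / 3.065805
PV = $17,124.38

PV = FV / (1 + r)^t = $17,124.38


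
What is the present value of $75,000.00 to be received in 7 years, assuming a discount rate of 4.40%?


Present value formula: PV = FV / (1 + r)^t
PV = $75,000.00 / (1 + 0.044)^7
PV = $75,000.00 / 1.35177214
PV = $55,482.72

PV = FV / (1 + r)^t = $55,482.72


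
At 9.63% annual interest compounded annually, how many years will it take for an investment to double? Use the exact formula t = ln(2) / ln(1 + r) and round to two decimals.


Doubling condition: (1 + r)^t = 2
Take ln of both sides: t × ln(1 + r) = ln(2)
t = ln(2) / ln(1 + r)
t = 0.693147 / 0.091941
t = 7.54

t = ln(2) / ln(1 + r) = 7.54 years


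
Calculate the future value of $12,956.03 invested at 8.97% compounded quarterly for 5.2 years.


Compound interest formula: A = P(1 + r/n)^(nt)
A = $12,956.03 × (1 + 0.0897/4)^(4 × 5.2)
Growth factor: (1 + 0.0897/4)^20.8 = 1.586114
A = $12,956.03 × 1.586114
A = $20,549.74

A = P(1 + r/n)^(nt) = $20,549.74


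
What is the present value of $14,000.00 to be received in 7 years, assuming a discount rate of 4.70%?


Present value formula: PV = FV / (1 + r)^t
PV = $14,000.00 / (1 + 0.047)^7
PV = $14,000.00 / 1.3791985
PV = $10,150.82

PV = FV / (1 + r)^t = $10,150.82


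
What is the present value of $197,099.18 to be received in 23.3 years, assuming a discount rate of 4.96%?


Present value formula: PV = FV / (1 + r)^t
PV = $197,099.18 / (1 + 0.0496)^23.3
PV = $197,099.18 / 3.0892642
PV = $63,801.33

PV = FV / (1 + r)^t = $63,801.33


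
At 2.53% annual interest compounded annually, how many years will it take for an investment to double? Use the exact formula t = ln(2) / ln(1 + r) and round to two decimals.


Doubling condition: (1 + r)^t = 2
Take ln of both sides: t × ln(1 + r) = ln(2)
t = ln(2) / ln(1 + r)
t = 0.693147 / 0.024985
t = 27.74

t = ln(2) / ln(1 + r) = 27.74 years


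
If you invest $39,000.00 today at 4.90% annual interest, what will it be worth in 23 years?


Future value formula: FV = PV × (1 + r)^t
FV = $39,000.00 × (1 + 0.049)^23
FV = $39,000.00 × 3.0049429
FV = $117,192.77

FV = PV × (1 + r)^t = $117,192.77


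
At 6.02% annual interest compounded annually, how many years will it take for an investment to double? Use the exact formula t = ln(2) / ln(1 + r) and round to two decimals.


Doubling condition: (1 + r)^t = 2
Take ln of both sides: t × ln(1 + r) = ln(2)
t = ln(2) / ln(1 + r)
t = 0.693147 / 0.058458
t = 11.86

t = ln(2) / ln(1 + r) = 11.86 years


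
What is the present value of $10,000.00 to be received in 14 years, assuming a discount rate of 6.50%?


Present value formula: PV = FV / (1 + r)^t
PV = $10,000.00 / (1 + 0.065)^14
PV = $10,000.00 / 2.414874
PV = $4,141.00

PV = FV / (1 + r)^t = $4,141.00


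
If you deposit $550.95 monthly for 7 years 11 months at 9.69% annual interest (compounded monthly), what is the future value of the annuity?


Future value of an ordinary annuity: FV = PMT × ((1 + r)^n − 1) / r
Monthly rate r = 0.0969/12 = 0.008075, n = 95
FV = $550.95 × ((1 + 0.0969/12)^95 − 1) / (0.0969/12)
FV = $550.95 × 142.036108
FV = $78,254.79

FV = PMT × ((1+r)^n - 1)/r = $78,254.79


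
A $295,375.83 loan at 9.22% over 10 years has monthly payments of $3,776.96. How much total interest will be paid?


Total paid over the life of the loan = PMT × n.
Total paid = $3,776.96 × 120 = $453,235.20
Total interest = total paid − principal = $453,235.20 − $295,375.83 = $157,859.37

Total interest = (PMT × n) - PV = $157,859.37


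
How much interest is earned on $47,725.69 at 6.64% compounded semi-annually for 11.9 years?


Compound interest earned = final amount − principal.
A = P(1 + r/n)^(nt) = $47,725.69 × (1 + 0.0664/2)^(2 × 11.9) = $103,834.31
Interest = A − P = $103,834.31 − $47,725.69 = $56,108.62

Interest = A - P = $56,108.62


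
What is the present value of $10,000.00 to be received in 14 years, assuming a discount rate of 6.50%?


Present value formula: PV = FV / (1 + r)^t
PV = $10,000.00 / (1 + 0.065)^14
PV = $10,000.00 / 2.414874
PV = $4,141.00

PV = FV / (1 + r)^t = $4,141.00


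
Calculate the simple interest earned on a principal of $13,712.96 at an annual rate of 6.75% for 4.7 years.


Simple interest formula: I = P × r × t
I = $13,712.96 × 0.0675 × 4.7
I = $4,350.44

I = P × r × t = $4,350.44


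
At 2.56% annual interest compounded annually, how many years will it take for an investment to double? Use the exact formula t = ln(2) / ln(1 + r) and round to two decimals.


Doubling condition: (1 + r)^t = 2
Take ln of both sides: t × ln(1 + r) = ln(2)
t = ln(2) / ln(1 + r)
t = 0.693147 / 0.025278
t = 27.42

t = ln(2) / ln(1 + r) = 27.42 years


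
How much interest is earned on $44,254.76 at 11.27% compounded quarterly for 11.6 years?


Compound interest earned = final amount − principal.
A = P(1 + r/n)^(nt) = $44,254.76 × (1 + 0.1127/4)^(4 × 11.6) = $160,646.27
Interest = A − P = $160,646.27 − $44,254.76 = $116,391.51

Interest = A - P = $116,391.51


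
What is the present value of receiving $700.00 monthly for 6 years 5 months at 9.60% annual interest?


Present value of an ordinary annuity: PV = PMT × (1 − (1 + r)^(−n)) / r
Monthly rate r = 0.096/12 = 0.008, n = 77
PV = $700.00 × (1 − (1 + 0.096/12)^(−77)) / (0.096/12)
PV = $700.00 × 57.321762
PV = $40,125.23

PV = PMT × (1-(1+r)^(-n))/r = $40,125.23


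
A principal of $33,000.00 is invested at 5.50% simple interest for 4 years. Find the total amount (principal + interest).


Total amount formula: A = P(1 + rt) = P + P·r·t
Interest: I = P × r × t = $33,000.00 × 0.055 × 4 = $7,260.00
A = P + I = $33,000.00 + $7,260.00 = $40,260.00

A = P + I = P(1 + rt) = $40,260.00


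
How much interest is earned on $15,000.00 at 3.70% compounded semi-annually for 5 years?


Compound interest earned = final amount − principal.
A = P(1 + r/n)^(nt) = $15,000.00 × (1 + 0.037/2)^(2 × 5) = $18,017.79
Interest = A − P = $18,017.79 − $15,000.00 = $3,017.79

Interest = A - P = $3,017.79


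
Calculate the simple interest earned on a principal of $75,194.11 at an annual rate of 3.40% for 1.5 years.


Simple interest formula: I = P × r × t
I = $75,194.11 × 0.034 × 1.5
I = $3,834.90

I = P × r × t = $3,834.90


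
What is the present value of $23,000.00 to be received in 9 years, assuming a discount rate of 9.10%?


Present value formula: PV = FV / (1 + r)^t
PV = $23,000.00 / (1 + 0.091)^9
PV = $23,000.00 / 2.189892
PV = $10,502.80

PV = FV / (1 + r)^t = $10,502.80


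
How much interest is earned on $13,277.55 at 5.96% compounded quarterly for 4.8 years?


Compound interest earned = final amount − principal.
A = P(1 + r/n)^(nt) = $13,277.55 × (1 + 0.0596/4)^(4 × 4.8) = $17,637.80
Interest = A − P = $17,637.80 − $13,277.55 = $4,360.25

Interest = A - P = $4,360.25


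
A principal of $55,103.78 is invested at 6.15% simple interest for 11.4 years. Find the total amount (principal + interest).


Total amount formula: A = P(1 + rt) = P + P·r·t
Interest: I = P × r × t = $55,103.78 × 0.0615 × 11.4 = $38,633.26
A = P + I = $55,103.78 + $38,633.26 = $93,737.04

A = P + I = P(1 + rt) = $93,737.04


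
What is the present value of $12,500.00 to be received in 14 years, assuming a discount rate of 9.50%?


Present value formula: PV = FV / (1 + r)^t
PV = $12,500.00 / (1 + 0.095)^14
PV = $12,500.00 / 3.562851
PV = $3,508.43

PV = FV / (1 + r)^t = $3,508.43


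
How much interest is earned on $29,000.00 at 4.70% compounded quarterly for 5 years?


Compound interest earned = final amount − principal.
A = P(1 + r/n)^(nt) = $29,000.00 × (1 + 0.047/4)^(4 × 5) = $36,632.14
Interest = A − P = $36,632.14 − $29,000.00 = $7,632.14

Interest = A - P = $7,632.14


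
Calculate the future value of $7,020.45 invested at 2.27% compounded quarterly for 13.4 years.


Compound interest formula: A = P(1 + r/n)^(nt)
A = $7,020.45 × (1 + 0.0227/4)^(4 × 13.4)
Growth factor: (1 + 0.0227/4)^53.6 = 1.354348
A = $7,020.45 × 1.354348
A = $9,508.13

A = P(1 + r/n)^(nt) = $9,508.13


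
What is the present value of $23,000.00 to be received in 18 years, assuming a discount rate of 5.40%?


Present value formula: PV = FV / (1 + r)^t
PV = $23,000.00 / (1 + 0.054)^18
PV = $23,000.00 / 2.577098
PV = $8,924.77

PV = FV / (1 + r)^t = $8,924.77


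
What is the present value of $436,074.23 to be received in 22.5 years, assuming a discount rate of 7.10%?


Present value formula: PV = FV / (1 + r)^t
PV = $436,074.23 / (1 + 0.071)^22.5
PV = $436,074.23 / 4.6801858
PV = $93,174.56

PV = FV / (1 + r)^t = $93,174.56


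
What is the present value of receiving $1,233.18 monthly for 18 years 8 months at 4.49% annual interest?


Present value of an ordinary annuity: PV = PMT × (1 − (1 + r)^(−n)) / r
Monthly rate r = 0.0449/12 ≈ 0.00374167, n = 224
PV = $1,233.18 × (1 − (1 + 0.0449/12)^(−224)) / (0.0449/12)
PV = $1,233.18 × 151.484855
PV = $186,808.09

PV = PMT × (1-(1+r)^(-n))/r = $186,808.09


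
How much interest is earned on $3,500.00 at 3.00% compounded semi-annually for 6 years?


Compound interest earned = final amount − principal.
A = P(1 + r/n)^(nt) = $3,500.00 × (1 + 0.03/2)^(2 × 6) = $4,184.66
Interest = A − P = $4,184.66 − $3,500.00 = $684.66

Interest = A - P = $684.66


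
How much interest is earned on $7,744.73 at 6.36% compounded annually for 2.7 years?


Compound interest earned = final amount − principal.
A = P(1 + r/n)^(nt) = $7,744.73 × (1 + 0.0636/1)^(1 × 2.7) = $9,147.61
Interest = A − P = $9,147.61 − $7,744.73 = $1,402.88

Interest = A - P = $1,402.88


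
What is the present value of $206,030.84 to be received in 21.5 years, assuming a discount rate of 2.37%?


Present value formula: PV = FV / (1 + r)^t
PV = $206,030.84 / (1 + 0.0237)^21.5
PV = $206,030.84 / 1.65467658
PV = $124,514.27

PV = FV / (1 + r)^t = $124,514.27


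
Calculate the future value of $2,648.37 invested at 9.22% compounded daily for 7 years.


Compound interest formula: A = P(1 + r/n)^(nt)
A = $2,648.37 × (1 + 0.0922/365)^(365 × 7)
Growth factor: (1 + 0.0922/365)^2555 = 1.906594
A = $2,648.37 × 1.906594
A = $5,049.37

A = P(1 + r/n)^(nt) = $5,049.37


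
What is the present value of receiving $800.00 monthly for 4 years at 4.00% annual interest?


Present value of an ordinary annuity: PV = PMT × (1 − (1 + r)^(−n)) / r
Monthly rate r = 0.04/12 ≈ 0.00333333, n = 48
PV = $800.00 × (1 − (1 + 0.04/12)^(−48)) / (0.04/12)
PV = $800.00 × 44.288834
PV = $35,431.07

PV = PMT × (1-(1+r)^(-n))/r = $35,431.07


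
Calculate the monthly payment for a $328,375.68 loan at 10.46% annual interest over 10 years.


Loan payment formula: PMT = PV × r / (1 − (1 + r)^(−n))
Monthly rate r = 0.1046/12 ≈ 0.00871667, n = 120 months
Denominator: 1 − (1 + 0.1046/12)^(−120) = 0.6470636
PMT = $328,375.68 × (0.1046/12) / 0.6470636
PMT = $4,423.59 per month

PMT = PV × r / (1-(1+r)^(-n)) = $4,423.59/month


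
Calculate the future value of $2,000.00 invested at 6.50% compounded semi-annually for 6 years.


Compound interest formula: A = P(1 + r/n)^(nt)
A = $2,000.00 × (1 + 0.065/2)^(2 × 6)
Growth factor: (1 + 0.065/2)^12 = 1.467847
A = $2,000.00 × 1.467847
A = $2,935.69

A = P(1 + r/n)^(nt) = $2,935.69


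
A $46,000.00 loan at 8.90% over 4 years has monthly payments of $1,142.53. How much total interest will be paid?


Total paid over the life of the loan = PMT × n.
Total paid = $1,142.53 × 48 = $54,841.44
Total interest = total paid − principal = $54,841.44 − $46,000.00 = $8,841.44

Total interest = (PMT × n) - PV = $8,841.44


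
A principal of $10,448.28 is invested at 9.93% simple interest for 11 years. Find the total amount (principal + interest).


Total amount formula: A = P(1 + rt) = P + P·r·t
Interest: I = P × r × t = $10,448.28 × 0.0993 × 11 = $11,412.66
A = P + I = $10,448.28 + $11,412.66 = $21,860.94

A = P + I = P(1 + rt) = $21,860.94


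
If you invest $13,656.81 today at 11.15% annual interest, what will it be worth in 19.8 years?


Future value formula: FV = PV × (1 + r)^t
FV = $13,656.81 × (1 + 0.1115)^19.8
FV = $13,656.81 × 8.109750
FV = $110,753.31

FV = PV × (1 + r)^t = $110,753.31


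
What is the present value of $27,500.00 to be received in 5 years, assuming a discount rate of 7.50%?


Present value formula: PV = FV / (1 + r)^t
PV = $27,500.00 / (1 + 0.075)^5
PV = $27,500.00 / 1.4356293
PV = $19,155.36

PV = FV / (1 + r)^t = $19,155.36


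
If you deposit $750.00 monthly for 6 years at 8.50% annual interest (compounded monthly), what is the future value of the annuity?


Future value of an ordinary annuity: FV = PMT × ((1 + r)^n − 1) / r
Monthly rate r = 0.085/12 ≈ 0.00708333, n = 72
FV = $750.00 × ((1 + 0.085/12)^72 − 1) / (0.085/12)
FV = $750.00 × 93.501188
FV = $70,125.89

FV = PMT × ((1+r)^n - 1)/r = $70,125.89


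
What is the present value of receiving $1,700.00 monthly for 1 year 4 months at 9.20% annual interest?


Present value of an ordinary annuity: PV = PMT × (1 − (1 + r)^(−n)) / r
Monthly rate r = 0.092/12 ≈ 0.00766667, n = 16
PV = $1,700.00 × (1 − (1 + 0.092/12)^(−16)) / (0.092/12)
PV = $1,700.00 × 15.003602
PV = $25,506.12

PV = PMT × (1-(1+r)^(-n))/r = $25,506.12


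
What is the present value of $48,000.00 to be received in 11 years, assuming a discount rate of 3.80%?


Present value formula: PV = FV / (1 + r)^t
PV = $48,000.00 / (1 + 0.038)^11
PV = $48,000.00 / 1.507200
PV = $31,847.13

PV = FV / (1 + r)^t = $31,847.13


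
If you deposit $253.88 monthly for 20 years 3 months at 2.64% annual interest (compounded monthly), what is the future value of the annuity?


Future value of an ordinary annuity: FV = PMT × ((1 + r)^n − 1) / r
Monthly rate r = 0.0264/12 = 0.0022, n = 243
FV = $253.88 × ((1 + 0.0264/12)^243 − 1) / (0.0264/12)
FV = $253.88 × 320.801583
FV = $81,445.11

FV = PMT × ((1+r)^n - 1)/r = $81,445.11


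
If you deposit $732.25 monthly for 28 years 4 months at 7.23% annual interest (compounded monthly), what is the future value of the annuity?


Future value of an ordinary annuity: FV = PMT × ((1 + r)^n − 1) / r
Monthly rate r = 0.0723/12 = 0.006025, n = 340
FV = $732.25 × ((1 + 0.0723/12)^340 − 1) / (0.0723/12)
FV = $732.25 × 1113.482307
FV = $815,347.42

FV = PMT × ((1+r)^n - 1)/r = $815,347.42


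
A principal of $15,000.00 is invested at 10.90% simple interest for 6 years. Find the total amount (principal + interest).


Total amount formula: A = P(1 + rt) = P + P·r·t
Interest: I = P × r × t = $15,000.00 × 0.109 × 6 = $9,810.00
A = P + I = $15,000.00 + $9,810.00 = $24,810.00

A = P + I = P(1 + rt) = $24,810.00


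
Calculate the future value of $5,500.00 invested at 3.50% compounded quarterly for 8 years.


Compound interest formula: A = P(1 + r/n)^(nt)
A = $5,500.00 × (1 + 0.035/4)^(4 × 8)
Growth factor: (1 + 0.035/4)^32 = 1.3215194
A = $5,500.00 × 1.3215194
A = $7,268.36

A = P(1 + r/n)^(nt) = $7,268.36


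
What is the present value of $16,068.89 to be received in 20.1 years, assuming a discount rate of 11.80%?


Present value formula: PV = FV / (1 + r)^t
PV = $16,068.89 / (1 + 0.118)^20.1
PV = $16,068.89 / 9.411964
PV = $1,707.28

PV = FV / (1 + r)^t = $1,707.28


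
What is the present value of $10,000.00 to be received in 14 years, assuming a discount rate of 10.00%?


Present value formula: PV = FV / (1 + r)^t
PV = $10,000.00 / (1 + 0.1)^14
PV = $10,000.00 / 3.797498
PV = $2,633.31

PV = FV / (1 + r)^t = $2,633.31


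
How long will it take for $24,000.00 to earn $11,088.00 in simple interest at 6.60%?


Rearrange the simple interest formula for t:
I = P × r × t  ⇒  t = I / (P × r)
t = $11,088.00 / ($24,000.00 × 0.066)
t = 7

t = I/(P×r) = 7 years


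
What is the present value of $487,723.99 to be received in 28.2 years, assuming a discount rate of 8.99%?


Present value formula: PV = FV / (1 + r)^t
PV = $487,723.99 / (1 + 0.0899)^28.2
PV = $487,723.99 / 11.331923
PV = $43,039.83

PV = FV / (1 + r)^t = $43,039.83


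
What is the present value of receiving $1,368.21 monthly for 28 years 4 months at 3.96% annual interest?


Present value of an ordinary annuity: PV = PMT × (1 − (1 + r)^(−n)) / r
Monthly rate r = 0.0396/12 = 0.0033, n = 340
PV = $1,368.21 × (1 − (1 + 0.0396/12)^(−340)) / (0.0396/12)
PV = $1,368.21 × 204.172741
PV = $279,351.19

PV = PMT × (1-(1+r)^(-n))/r = $279,351.19


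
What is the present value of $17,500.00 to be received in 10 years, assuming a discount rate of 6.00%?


Present value formula: PV = FV / (1 + r)^t
PV = $17,500.00 / (1 + 0.06)^10
PV = $17,500.00 / 1.790848
PV = $9,771.91

PV = FV / (1 + r)^t = $9,771.91


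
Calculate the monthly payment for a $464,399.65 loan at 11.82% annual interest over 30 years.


Loan payment formula: PMT = PV × r / (1 − (1 + r)^(−n))
Monthly rate r = 0.1182/12 = 0.00985, n = 360 months
Denominator: 1 − (1 + 0.1182/12)^(−360) = 0.970655
PMT = $464,399.65 × (0.1182/12) / 0.970655
PMT = $4,712.63 per month

PMT = PV × r / (1-(1+r)^(-n)) = $4,712.63/month


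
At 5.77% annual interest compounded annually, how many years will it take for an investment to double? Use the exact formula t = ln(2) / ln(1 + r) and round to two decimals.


Doubling condition: (1 + r)^t = 2
Take ln of both sides: t × ln(1 + r) = ln(2)
t = ln(2) / ln(1 + r)
t = 0.693147 / 0.056097
t = 12.36

t = ln(2) / ln(1 + r) = 12.36 years


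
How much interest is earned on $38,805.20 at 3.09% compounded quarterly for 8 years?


Compound interest earned = final amount − principal.
A = P(1 + r/n)^(nt) = $38,805.20 × (1 + 0.0309/4)^(4 × 8) = $49,640.37
Interest = A − P = $49,640.37 − $38,805.20 = $10,835.17

Interest = A - P = $10,835.17


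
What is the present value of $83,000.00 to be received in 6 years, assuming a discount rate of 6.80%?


Present value formula: PV = FV / (1 + r)^t
PV = $83,000.00 / (1 + 0.068)^6
PV = $83,000.00 / 1.4839782
PV = $55,930.74

PV = FV / (1 + r)^t = $55,930.74


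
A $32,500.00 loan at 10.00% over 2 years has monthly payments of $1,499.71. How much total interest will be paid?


Total paid over the life of the loan = PMT × n.
Total paid = $1,499.71 × 24 = $35,993.04
Total interest = total paid − principal = $35,993.04 − $32,500.00 = $3,493.04

Total interest = (PMT × n) - PV = $3,493.04


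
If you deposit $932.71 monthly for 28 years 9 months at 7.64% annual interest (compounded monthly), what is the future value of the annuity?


Future value of an ordinary annuity: FV = PMT × ((1 + r)^n − 1) / r
Monthly rate r = 0.0764/12 ≈ 0.00636667, n = 345
FV = $932.71 × ((1 + 0.0764/12)^345 − 1) / (0.0764/12)
FV = $932.71 × 1245.719396
FV = $1,161,894.94

FV = PMT × ((1+r)^n - 1)/r = $1,161,894.94


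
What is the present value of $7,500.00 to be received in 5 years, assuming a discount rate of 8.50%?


Present value formula: PV = FV / (1 + r)^t
PV = $7,500.00 / (1 + 0.085)^5
PV = $7,500.00 / 1.503657
PV = $4,987.84

PV = FV / (1 + r)^t = $4,987.84


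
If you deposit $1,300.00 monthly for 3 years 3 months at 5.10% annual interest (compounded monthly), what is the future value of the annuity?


Future value of an ordinary annuity: FV = PMT × ((1 + r)^n − 1) / r
Monthly rate r = 0.051/12 = 0.00425, n = 39
FV = $1,300.00 × ((1 + 0.051/12)^39 − 1) / (0.051/12)
FV = $1,300.00 × 42.320830
FV = $55,017.08

FV = PMT × ((1+r)^n - 1)/r = $55,017.08


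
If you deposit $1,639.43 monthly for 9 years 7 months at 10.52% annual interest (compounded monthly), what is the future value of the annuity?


Future value of an ordinary annuity: FV = PMT × ((1 + r)^n − 1) / r
Monthly rate r = 0.1052/12 ≈ 0.00876667, n = 115
FV = $1,639.43 × ((1 + 0.1052/12)^115 − 1) / (0.1052/12)
FV = $1,639.43 × 197.173895
FV = $323,252.80

FV = PMT × ((1+r)^n - 1)/r = $323,252.80


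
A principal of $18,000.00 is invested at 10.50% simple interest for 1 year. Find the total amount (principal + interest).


Total amount formula: A = P(1 + rt) = P + P·r·t
Interest: I = P × r × t = $18,000.00 × 0.105 × 1 = $1,890.00
A = P + I = $18,000.00 + $1,890.00 = $19,890.00

A = P + I = P(1 + rt) = $19,890.00


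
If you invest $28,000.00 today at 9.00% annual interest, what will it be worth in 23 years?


Future value formula: FV = PV × (1 + r)^t
FV = $28,000.00 × (1 + 0.09)^23
FV = $28,000.00 × 7.2578745
FV = $203,220.49

FV = PV × (1 + r)^t = $203,220.49


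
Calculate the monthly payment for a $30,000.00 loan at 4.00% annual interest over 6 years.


Loan payment formula: PMT = PV × r / (1 − (1 + r)^(−n))
Monthly rate r = 0.04/12 ≈ 0.00333333, n = 72 months
Denominator: 1 − (1 + 0.04/12)^(−72) = 0.213058
PMT = $30,000.00 × (0.04/12) / 0.213058
PMT = $469.36 per month

PMT = PV × r / (1-(1+r)^(-n)) = $469.36/month


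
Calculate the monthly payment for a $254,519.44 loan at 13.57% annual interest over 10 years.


Loan payment formula: PMT = PV × r / (1 − (1 + r)^(−n))
Monthly rate r = 0.1357/12 ≈ 0.01130833, n = 120 months
Denominator: 1 − (1 + 0.1357/12)^(−120) = 0.7406002
PMT = $254,519.44 × (0.1357/12) / 0.7406002
PMT = $3,886.29 per month

PMT = PV × r / (1-(1+r)^(-n)) = $3,886.29/month


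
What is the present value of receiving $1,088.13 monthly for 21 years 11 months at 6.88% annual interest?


Present value of an ordinary annuity: PV = PMT × (1 − (1 + r)^(−n)) / r
Monthly rate r = 0.0688/12 ≈ 0.00573333, n = 263
PV = $1,088.13 × (1 − (1 + 0.0688/12)^(−263)) / (0.0688/12)
PV = $1,088.13 × 135.638877
PV = $147,592.73

PV = PMT × (1-(1+r)^(-n))/r = $147,592.73
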